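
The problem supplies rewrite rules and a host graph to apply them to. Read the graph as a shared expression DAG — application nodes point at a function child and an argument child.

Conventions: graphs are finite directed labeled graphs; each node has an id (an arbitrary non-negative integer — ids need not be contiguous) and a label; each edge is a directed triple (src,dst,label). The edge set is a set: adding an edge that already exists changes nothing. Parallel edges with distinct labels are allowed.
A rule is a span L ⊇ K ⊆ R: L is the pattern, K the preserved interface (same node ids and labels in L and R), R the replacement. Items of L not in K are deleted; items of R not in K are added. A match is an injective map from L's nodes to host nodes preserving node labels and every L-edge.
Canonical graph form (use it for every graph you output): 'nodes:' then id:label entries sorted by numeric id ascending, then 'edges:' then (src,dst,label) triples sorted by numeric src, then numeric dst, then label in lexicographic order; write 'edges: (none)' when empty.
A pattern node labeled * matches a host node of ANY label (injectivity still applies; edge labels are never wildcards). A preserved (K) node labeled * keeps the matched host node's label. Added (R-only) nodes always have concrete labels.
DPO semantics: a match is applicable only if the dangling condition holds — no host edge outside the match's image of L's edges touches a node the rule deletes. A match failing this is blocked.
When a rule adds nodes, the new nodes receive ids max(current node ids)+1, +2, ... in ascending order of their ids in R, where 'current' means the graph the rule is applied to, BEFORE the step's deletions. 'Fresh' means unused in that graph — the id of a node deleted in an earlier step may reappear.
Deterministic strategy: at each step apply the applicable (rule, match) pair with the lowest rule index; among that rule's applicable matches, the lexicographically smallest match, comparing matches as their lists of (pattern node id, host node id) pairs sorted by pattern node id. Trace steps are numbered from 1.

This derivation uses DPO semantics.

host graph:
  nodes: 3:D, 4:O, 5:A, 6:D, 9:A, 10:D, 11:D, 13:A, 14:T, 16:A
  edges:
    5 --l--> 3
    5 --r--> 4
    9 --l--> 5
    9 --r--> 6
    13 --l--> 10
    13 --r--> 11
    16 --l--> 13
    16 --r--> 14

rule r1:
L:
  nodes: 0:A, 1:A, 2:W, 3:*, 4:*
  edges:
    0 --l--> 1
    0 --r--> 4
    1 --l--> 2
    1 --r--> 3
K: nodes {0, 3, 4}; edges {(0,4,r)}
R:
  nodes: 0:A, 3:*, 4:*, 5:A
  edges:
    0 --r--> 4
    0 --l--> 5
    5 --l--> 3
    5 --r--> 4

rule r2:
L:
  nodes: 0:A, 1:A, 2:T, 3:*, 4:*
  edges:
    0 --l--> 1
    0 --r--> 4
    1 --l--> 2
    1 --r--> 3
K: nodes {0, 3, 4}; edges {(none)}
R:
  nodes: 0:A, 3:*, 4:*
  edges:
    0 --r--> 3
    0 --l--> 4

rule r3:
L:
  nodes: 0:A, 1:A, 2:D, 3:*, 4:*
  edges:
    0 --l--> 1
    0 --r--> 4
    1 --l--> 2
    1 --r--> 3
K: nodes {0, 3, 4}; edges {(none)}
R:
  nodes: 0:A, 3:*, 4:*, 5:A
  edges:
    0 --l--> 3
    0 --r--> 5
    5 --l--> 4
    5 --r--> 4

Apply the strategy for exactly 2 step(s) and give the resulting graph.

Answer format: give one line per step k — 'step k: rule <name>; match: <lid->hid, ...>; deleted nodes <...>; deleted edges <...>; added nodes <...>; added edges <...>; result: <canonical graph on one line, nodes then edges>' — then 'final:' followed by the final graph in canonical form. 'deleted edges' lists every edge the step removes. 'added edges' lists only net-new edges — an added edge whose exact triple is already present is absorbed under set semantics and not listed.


step 1: rule r3; match: 0->9, 1->5, 2->3, 3->4, 4->6; deleted nodes 3, 5; deleted edges (5,3,l); (5,4,r); (9,5,l); (9,6,r); added nodes 17; added edges (9,4,l); (9,17,r); (17,6,l); (17,6,r); result: nodes: 4:O, 6:D, 9:A, 10:D, 11:D, 13:A, 14:T, 16:A, 17:A edges: (9,4,l); (9,17,r); (13,10,l); (13,11,r); (16,13,l); (16,14,r); (17,6,l); (17,6,r)
step 2: rule r3; match: 0->16, 1->13, 2->10, 3->11, 4->14; deleted nodes 10, 13; deleted edges (13,10,l); (13,11,r); (16,13,l); (16,14,r); added nodes 18; added edges (16,11,l); (16,18,r); (18,14,l); (18,14,r); result: nodes: 4:O, 6:D, 9:A, 11:D, 14:T, 16:A, 17:A, 18:A edges: (9,4,l); (9,17,r); (16,11,l); (16,18,r); (17,6,l); (17,6,r); (18,14,l); (18,14,r)
final:
nodes: 4:O, 6:D, 9:A, 11:D, 14:T, 16:A, 17:A, 18:A
edges: (9,4,l); (9,17,r); (16,11,l); (16,18,r); (17,6,l); (17,6,r); (18,14,l); (18,14,r)


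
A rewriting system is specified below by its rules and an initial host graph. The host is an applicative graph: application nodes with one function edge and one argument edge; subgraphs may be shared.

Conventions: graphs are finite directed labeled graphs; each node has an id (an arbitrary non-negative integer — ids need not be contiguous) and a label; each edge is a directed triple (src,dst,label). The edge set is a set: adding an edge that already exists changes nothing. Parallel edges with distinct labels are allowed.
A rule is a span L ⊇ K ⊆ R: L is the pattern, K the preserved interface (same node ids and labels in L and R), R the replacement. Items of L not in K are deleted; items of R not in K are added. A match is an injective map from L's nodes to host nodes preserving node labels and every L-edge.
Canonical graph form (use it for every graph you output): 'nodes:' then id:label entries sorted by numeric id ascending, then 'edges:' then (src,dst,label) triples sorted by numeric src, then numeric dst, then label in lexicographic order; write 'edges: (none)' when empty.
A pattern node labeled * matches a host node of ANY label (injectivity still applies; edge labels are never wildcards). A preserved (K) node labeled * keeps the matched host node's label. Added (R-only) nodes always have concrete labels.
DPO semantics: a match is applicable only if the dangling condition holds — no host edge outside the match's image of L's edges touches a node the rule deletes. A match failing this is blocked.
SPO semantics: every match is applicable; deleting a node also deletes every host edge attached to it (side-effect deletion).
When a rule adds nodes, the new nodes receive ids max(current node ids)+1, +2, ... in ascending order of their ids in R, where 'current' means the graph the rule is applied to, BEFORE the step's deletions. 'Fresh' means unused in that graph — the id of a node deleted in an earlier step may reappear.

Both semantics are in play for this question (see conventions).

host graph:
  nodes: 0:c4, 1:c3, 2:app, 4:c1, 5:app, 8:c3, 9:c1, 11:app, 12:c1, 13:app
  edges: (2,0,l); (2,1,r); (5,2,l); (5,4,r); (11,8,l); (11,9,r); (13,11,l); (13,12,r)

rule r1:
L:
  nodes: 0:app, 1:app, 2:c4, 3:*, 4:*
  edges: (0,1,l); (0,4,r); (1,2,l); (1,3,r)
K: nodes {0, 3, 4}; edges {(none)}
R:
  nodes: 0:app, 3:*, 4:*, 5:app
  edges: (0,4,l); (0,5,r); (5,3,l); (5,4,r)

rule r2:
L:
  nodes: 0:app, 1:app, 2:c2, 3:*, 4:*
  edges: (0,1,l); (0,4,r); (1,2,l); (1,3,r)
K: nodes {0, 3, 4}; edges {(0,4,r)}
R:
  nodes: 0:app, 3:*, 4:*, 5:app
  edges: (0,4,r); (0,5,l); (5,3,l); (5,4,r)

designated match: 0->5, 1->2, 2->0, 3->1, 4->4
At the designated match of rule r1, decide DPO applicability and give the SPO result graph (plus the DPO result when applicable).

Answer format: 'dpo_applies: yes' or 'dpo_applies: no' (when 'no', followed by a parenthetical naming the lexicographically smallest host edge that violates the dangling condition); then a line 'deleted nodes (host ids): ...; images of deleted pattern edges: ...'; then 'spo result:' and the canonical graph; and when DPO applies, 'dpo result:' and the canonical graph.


dpo_applies: yes
deleted nodes (host ids): 0, 2; images of deleted pattern edges: (2,0,l); (2,1,r); (5,2,l); (5,4,r)
spo result:
nodes: 1:c3, 4:c1, 5:app, 8:c3, 9:c1, 11:app, 12:c1, 13:app, 14:app
edges: (5,4,l); (5,14,r); (11,8,l); (11,9,r); (13,11,l); (13,12,r); (14,1,l); (14,4,r)
dpo result:
nodes: 1:c3, 4:c1, 5:app, 8:c3, 9:c1, 11:app, 12:c1, 13:app, 14:app
edges: (5,4,l); (5,14,r); (11,8,l); (11,9,r); (13,11,l); (13,12,r); (14,1,l); (14,4,r)


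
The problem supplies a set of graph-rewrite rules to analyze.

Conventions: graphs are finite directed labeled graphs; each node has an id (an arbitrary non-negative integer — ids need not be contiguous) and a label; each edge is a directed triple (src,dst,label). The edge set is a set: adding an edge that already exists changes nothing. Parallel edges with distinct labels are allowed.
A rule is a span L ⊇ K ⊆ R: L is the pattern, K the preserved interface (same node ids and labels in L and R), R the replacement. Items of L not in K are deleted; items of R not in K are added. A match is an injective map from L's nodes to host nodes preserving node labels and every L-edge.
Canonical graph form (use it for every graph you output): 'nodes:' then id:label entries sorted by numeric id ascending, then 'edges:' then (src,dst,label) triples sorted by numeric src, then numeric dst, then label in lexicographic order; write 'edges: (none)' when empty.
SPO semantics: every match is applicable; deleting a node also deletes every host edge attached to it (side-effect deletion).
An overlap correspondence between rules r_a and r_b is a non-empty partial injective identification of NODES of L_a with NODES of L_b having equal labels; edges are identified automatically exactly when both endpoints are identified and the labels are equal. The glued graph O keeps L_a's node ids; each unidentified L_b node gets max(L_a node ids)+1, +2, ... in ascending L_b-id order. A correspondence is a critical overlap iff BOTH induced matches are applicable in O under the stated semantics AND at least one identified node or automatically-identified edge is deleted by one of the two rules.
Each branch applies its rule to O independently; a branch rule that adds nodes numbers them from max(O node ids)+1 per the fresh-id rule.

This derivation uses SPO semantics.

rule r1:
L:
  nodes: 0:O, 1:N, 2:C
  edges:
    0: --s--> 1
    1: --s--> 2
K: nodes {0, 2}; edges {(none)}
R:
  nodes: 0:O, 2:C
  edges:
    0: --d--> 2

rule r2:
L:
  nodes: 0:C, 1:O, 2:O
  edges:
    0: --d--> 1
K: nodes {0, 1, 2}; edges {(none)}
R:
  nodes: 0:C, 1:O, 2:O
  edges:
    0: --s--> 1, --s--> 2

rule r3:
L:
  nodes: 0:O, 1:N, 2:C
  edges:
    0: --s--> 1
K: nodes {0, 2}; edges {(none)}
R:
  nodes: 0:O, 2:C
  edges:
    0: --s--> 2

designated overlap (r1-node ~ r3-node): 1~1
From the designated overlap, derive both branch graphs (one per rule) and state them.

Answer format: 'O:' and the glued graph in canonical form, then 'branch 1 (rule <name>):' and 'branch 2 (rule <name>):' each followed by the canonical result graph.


O:
nodes: 0:O, 1:N, 2:C, 3:O, 4:C
edges: (0,1,s); (1,2,s); (3,1,s)
branch 1 (rule r1):
nodes: 0:O, 2:C, 3:O, 4:C
edges: (0,2,d)
branch 2 (rule r3):
nodes: 0:O, 2:C, 3:O, 4:C
edges: (3,4,s)


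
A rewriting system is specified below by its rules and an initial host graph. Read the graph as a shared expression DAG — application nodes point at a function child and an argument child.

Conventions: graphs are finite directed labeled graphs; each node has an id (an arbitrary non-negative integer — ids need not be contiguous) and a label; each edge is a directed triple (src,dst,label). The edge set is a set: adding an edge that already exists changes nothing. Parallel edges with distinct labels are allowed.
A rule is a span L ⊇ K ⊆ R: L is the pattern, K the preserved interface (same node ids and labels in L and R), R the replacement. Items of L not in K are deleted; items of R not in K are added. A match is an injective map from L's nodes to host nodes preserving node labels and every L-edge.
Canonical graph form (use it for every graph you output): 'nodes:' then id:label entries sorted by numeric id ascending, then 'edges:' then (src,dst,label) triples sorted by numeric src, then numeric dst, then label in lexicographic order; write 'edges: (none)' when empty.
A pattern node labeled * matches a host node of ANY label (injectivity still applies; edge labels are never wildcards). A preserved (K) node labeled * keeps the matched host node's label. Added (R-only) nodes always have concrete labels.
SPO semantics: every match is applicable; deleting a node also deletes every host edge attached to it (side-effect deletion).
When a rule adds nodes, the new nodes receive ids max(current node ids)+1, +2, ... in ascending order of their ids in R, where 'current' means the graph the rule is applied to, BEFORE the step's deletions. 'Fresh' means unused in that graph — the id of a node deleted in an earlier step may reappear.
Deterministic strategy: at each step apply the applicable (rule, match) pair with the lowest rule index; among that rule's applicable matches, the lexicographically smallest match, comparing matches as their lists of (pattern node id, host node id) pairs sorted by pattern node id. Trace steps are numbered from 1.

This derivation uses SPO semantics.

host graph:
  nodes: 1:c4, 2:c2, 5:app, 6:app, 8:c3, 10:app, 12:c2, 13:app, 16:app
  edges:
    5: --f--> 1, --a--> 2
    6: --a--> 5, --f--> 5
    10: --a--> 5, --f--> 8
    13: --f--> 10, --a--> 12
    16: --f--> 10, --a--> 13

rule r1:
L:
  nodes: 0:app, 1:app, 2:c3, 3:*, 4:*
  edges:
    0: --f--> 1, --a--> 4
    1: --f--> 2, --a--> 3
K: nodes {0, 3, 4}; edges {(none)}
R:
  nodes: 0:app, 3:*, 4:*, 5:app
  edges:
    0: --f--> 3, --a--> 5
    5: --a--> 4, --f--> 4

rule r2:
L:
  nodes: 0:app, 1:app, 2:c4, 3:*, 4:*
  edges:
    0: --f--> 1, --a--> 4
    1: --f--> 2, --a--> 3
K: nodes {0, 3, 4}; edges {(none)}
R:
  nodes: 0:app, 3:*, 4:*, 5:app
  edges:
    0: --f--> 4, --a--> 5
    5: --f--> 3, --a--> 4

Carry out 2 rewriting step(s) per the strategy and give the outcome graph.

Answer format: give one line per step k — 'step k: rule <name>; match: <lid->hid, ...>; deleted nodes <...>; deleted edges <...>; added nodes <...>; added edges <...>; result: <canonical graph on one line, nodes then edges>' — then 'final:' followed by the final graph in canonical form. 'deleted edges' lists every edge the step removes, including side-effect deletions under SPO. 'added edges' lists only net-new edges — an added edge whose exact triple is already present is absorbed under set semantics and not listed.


step 1: rule r1; match: 0->13, 1->10, 2->8, 3->5, 4->12; deleted nodes 8, 10; deleted edges (10,5,a); (10,8,f); (13,10,f); (13,12,a); (16,10,f); added nodes 17; added edges (13,5,f); (13,17,a); (17,12,a); (17,12,f); result: nodes: 1:c4, 2:c2, 5:app, 6:app, 12:c2, 13:app, 16:app, 17:app edges: (5,1,f); (5,2,a); (6,5,a); (6,5,f); (13,5,f); (13,17,a); (16,13,a); (17,12,a); (17,12,f)
step 2: rule r2; match: 0->13, 1->5, 2->1, 3->2, 4->17; deleted nodes 1, 5; deleted edges (5,1,f); (5,2,a); (6,5,a); (6,5,f); (13,5,f); (13,17,a); added nodes 18; added edges (13,17,f); (13,18,a); (18,2,f); (18,17,a); result: nodes: 2:c2, 6:app, 12:c2, 13:app, 16:app, 17:app, 18:app edges: (13,17,f); (13,18,a); (16,13,a); (17,12,a); (17,12,f); (18,2,f); (18,17,a)
final:
nodes: 2:c2, 6:app, 12:c2, 13:app, 16:app, 17:app, 18:app
edges: (13,17,f); (13,18,a); (16,13,a); (17,12,a); (17,12,f); (18,2,f); (18,17,a)


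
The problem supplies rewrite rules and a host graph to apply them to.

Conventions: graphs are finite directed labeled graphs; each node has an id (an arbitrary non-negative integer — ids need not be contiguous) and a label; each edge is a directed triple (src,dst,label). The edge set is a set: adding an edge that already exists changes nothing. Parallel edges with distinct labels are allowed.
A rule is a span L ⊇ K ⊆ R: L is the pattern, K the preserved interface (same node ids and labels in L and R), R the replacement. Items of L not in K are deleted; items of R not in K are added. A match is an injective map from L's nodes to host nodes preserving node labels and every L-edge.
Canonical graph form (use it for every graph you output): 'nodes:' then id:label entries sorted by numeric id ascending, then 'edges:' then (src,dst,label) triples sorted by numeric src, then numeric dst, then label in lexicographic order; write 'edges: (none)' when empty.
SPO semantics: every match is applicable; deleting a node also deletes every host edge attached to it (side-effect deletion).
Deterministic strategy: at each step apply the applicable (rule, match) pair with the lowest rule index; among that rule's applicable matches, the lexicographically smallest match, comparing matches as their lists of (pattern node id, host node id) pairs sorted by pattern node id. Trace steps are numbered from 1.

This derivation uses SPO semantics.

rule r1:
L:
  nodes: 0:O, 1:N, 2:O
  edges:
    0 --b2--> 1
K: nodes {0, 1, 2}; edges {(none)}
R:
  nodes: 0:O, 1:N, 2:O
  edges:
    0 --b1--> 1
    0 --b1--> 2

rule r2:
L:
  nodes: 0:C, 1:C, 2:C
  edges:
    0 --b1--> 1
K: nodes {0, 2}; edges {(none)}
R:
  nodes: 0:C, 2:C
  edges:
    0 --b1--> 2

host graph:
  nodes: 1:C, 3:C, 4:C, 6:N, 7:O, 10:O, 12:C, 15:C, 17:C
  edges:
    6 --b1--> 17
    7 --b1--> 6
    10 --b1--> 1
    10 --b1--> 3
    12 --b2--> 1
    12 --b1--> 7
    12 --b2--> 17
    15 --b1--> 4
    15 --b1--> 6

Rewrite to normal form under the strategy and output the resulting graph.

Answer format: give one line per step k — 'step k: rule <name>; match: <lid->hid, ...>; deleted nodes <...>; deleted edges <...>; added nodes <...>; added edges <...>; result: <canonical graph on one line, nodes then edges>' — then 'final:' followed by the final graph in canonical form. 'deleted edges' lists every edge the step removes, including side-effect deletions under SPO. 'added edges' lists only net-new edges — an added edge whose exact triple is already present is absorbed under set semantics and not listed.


step 1: rule r2; match: 0->15, 1->4, 2->1; deleted nodes 4; deleted edges (15,4,b1); added nodes (none); added edges (15,1,b1); result: nodes: 1:C, 3:C, 6:N, 7:O, 10:O, 12:C, 15:C, 17:C edges: (6,17,b1); (7,6,b1); (10,1,b1); (10,3,b1); (12,1,b2); (12,7,b1); (12,17,b2); (15,1,b1); (15,6,b1)
step 2: rule r2; match: 0->15, 1->1, 2->3; deleted nodes 1; deleted edges (10,1,b1); (12,1,b2); (15,1,b1); added nodes (none); added edges (15,3,b1); result: nodes: 3:C, 6:N, 7:O, 10:O, 12:C, 15:C, 17:C edges: (6,17,b1); (7,6,b1); (10,3,b1); (12,7,b1); (12,17,b2); (15,3,b1); (15,6,b1)
step 3: rule r2; match: 0->15, 1->3, 2->12; deleted nodes 3; deleted edges (10,3,b1); (15,3,b1); added nodes (none); added edges (15,12,b1); result: nodes: 6:N, 7:O, 10:O, 12:C, 15:C, 17:C edges: (6,17,b1); (7,6,b1); (12,7,b1); (12,17,b2); (15,6,b1); (15,12,b1)
step 4: rule r2; match: 0->15, 1->12, 2->17; deleted nodes 12; deleted edges (12,7,b1); (12,17,b2); (15,12,b1); added nodes (none); added edges (15,17,b1); result: nodes: 6:N, 7:O, 10:O, 15:C, 17:C edges: (6,17,b1); (7,6,b1); (15,6,b1); (15,17,b1)
final:
nodes: 6:N, 7:O, 10:O, 15:C, 17:C
edges: (6,17,b1); (7,6,b1); (15,6,b1); (15,17,b1)


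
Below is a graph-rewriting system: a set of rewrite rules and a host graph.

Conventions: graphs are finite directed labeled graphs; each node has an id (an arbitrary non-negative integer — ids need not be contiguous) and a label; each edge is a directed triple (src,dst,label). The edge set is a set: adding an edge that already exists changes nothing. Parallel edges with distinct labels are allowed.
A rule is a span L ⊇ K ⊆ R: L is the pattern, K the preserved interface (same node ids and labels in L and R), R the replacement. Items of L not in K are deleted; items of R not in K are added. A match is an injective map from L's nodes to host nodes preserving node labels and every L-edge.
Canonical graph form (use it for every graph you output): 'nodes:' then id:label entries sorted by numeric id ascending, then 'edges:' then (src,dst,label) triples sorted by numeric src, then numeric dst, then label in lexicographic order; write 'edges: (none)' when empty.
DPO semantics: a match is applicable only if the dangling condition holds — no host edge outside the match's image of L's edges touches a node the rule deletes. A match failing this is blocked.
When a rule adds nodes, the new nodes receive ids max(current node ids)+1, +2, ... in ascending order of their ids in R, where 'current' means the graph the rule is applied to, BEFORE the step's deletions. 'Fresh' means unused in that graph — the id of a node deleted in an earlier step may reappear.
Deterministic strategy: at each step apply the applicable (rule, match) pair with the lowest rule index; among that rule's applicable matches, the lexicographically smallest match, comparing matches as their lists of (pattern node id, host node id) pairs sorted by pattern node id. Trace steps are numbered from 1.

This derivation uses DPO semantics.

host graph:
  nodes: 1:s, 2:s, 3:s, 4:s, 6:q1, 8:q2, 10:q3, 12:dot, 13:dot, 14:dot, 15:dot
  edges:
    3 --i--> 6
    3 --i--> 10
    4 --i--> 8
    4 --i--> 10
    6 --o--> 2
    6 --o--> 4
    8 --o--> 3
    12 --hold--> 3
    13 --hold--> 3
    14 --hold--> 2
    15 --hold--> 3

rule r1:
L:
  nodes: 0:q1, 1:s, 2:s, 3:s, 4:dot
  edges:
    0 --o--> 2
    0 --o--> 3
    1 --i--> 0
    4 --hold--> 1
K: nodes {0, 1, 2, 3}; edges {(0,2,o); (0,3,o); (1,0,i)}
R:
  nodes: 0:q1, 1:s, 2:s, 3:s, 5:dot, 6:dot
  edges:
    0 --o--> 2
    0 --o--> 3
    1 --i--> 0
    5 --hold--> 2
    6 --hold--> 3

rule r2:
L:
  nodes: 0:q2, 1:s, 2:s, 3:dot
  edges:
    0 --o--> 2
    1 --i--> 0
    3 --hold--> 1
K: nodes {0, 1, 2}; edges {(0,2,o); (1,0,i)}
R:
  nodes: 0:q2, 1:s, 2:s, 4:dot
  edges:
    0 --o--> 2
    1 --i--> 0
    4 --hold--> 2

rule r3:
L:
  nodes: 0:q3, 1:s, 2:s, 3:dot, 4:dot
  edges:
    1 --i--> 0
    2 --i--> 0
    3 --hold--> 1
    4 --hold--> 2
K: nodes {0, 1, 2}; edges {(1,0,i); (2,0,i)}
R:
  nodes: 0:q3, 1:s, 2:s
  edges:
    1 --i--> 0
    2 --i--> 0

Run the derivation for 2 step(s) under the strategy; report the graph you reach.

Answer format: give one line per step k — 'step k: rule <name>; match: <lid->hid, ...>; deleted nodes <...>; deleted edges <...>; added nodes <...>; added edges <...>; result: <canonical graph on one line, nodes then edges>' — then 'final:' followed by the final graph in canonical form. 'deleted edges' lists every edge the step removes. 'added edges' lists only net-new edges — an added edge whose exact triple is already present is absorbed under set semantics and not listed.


step 1: rule r1; match: 0->6, 1->3, 2->2, 3->4, 4->12; deleted nodes 12; deleted edges (12,3,hold); added nodes 16, 17; added edges (16,2,hold); (17,4,hold); result: nodes: 1:s, 2:s, 3:s, 4:s, 6:q1, 8:q2, 10:q3, 13:dot, 14:dot, 15:dot, 16:dot, 17:dot edges: (3,6,i); (3,10,i); (4,8,i); (4,10,i); (6,2,o); (6,4,o); (8,3,o); (13,3,hold); (14,2,hold); (15,3,hold); (16,2,hold); (17,4,hold)
step 2: rule r1; match: 0->6, 1->3, 2->2, 3->4, 4->13; deleted nodes 13; deleted edges (13,3,hold); added nodes 18, 19; added edges (18,2,hold); (19,4,hold); result: nodes: 1:s, 2:s, 3:s, 4:s, 6:q1, 8:q2, 10:q3, 14:dot, 15:dot, 16:dot, 17:dot, 18:dot, 19:dot edges: (3,6,i); (3,10,i); (4,8,i); (4,10,i); (6,2,o); (6,4,o); (8,3,o); (14,2,hold); (15,3,hold); (16,2,hold); (17,4,hold); (18,2,hold); (19,4,hold)
final:
nodes: 1:s, 2:s, 3:s, 4:s, 6:q1, 8:q2, 10:q3, 14:dot, 15:dot, 16:dot, 17:dot, 18:dot, 19:dot
edges: (3,6,i); (3,10,i); (4,8,i); (4,10,i); (6,2,o); (6,4,o); (8,3,o); (14,2,hold); (15,3,hold); (16,2,hold); (17,4,hold); (18,2,hold); (19,4,hold)


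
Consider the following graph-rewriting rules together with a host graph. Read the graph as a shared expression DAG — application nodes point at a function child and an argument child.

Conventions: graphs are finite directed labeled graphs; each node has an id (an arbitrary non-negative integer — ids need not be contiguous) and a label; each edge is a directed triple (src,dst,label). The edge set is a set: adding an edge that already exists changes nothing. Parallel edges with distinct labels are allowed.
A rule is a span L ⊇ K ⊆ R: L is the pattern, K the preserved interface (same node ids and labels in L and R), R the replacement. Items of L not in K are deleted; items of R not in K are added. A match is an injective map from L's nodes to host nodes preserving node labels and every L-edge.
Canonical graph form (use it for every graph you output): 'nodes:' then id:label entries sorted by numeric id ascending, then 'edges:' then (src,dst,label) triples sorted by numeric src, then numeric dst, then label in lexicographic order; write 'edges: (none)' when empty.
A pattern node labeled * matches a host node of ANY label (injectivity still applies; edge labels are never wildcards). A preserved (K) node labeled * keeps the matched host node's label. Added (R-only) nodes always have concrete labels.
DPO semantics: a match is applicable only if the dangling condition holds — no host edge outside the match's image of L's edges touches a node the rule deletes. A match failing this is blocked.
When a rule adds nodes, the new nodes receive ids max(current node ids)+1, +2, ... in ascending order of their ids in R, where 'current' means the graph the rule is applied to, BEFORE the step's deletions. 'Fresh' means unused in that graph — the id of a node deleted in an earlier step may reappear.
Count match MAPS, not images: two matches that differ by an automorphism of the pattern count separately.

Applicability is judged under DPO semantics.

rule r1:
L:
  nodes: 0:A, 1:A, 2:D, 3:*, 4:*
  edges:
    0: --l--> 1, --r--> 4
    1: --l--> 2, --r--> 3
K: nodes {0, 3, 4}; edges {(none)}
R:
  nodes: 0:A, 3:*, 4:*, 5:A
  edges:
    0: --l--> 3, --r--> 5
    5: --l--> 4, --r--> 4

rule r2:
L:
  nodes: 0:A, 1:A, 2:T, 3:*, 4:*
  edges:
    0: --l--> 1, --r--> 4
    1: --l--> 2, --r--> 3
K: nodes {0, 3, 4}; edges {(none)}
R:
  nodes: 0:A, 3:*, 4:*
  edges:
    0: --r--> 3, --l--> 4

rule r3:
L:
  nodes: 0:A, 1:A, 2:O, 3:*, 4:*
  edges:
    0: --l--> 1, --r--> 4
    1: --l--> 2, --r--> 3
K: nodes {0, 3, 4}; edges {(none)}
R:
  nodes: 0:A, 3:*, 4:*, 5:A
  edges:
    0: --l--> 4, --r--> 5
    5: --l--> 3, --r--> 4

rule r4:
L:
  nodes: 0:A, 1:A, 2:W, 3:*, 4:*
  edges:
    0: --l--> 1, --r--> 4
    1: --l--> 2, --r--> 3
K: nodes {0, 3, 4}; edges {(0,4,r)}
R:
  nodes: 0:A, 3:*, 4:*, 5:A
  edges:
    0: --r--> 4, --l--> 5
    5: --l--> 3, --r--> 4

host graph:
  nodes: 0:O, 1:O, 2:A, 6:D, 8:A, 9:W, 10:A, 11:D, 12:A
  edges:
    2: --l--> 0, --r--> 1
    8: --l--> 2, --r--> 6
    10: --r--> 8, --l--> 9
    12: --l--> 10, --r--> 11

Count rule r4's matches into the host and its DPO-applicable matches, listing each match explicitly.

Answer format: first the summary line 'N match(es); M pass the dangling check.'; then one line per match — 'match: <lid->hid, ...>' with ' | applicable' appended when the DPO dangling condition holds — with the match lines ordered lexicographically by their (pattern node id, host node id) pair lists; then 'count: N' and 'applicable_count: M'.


1 match(es); 1 pass the dangling check.
match: 0->12, 1->10, 2->9, 3->8, 4->11 | applicable
count: 1
applicable_count: 1


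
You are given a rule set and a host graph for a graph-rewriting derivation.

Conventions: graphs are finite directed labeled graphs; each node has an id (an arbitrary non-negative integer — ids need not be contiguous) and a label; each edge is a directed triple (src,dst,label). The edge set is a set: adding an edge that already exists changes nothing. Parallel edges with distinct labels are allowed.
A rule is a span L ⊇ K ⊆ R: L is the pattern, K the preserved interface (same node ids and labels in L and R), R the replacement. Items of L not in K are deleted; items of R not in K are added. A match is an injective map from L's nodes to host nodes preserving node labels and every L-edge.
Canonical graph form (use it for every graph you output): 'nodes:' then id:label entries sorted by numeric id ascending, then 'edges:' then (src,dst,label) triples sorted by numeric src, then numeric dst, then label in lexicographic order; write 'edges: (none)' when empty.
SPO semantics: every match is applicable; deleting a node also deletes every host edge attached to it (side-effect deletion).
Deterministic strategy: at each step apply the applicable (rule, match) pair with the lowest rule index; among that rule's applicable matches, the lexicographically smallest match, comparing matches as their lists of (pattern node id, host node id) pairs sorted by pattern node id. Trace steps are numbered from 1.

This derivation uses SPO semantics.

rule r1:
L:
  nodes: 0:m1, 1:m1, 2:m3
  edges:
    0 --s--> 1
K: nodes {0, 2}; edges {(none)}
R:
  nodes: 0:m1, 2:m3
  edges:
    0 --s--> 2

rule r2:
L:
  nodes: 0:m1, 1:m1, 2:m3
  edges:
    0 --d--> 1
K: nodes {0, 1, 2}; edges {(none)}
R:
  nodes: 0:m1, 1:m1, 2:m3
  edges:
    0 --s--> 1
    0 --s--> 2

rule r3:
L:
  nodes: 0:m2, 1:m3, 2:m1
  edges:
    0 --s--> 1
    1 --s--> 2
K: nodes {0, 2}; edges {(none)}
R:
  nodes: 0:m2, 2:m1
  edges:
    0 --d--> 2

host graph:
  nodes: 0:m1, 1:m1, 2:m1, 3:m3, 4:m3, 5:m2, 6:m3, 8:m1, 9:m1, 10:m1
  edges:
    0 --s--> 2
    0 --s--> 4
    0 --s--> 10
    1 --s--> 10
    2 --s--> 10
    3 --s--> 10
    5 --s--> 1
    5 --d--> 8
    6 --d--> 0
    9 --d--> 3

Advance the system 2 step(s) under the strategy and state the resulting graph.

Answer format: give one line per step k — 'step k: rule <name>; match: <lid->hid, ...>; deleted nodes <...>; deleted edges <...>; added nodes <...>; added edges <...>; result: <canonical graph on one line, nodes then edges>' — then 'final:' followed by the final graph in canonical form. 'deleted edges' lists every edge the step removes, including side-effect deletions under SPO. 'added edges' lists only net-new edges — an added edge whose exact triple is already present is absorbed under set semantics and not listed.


step 1: rule r1; match: 0->0, 1->2, 2->3; deleted nodes 2; deleted edges (0,2,s); (2,10,s); added nodes (none); added edges (0,3,s); result: nodes: 0:m1, 1:m1, 3:m3, 4:m3, 5:m2, 6:m3, 8:m1, 9:m1, 10:m1 edges: (0,3,s); (0,4,s); (0,10,s); (1,10,s); (3,10,s); (5,1,s); (5,8,d); (6,0,d); (9,3,d)
step 2: rule r1; match: 0->0, 1->10, 2->3; deleted nodes 10; deleted edges (0,10,s); (1,10,s); (3,10,s); added nodes (none); added edges (none); result: nodes: 0:m1, 1:m1, 3:m3, 4:m3, 5:m2, 6:m3, 8:m1, 9:m1 edges: (0,3,s); (0,4,s); (5,1,s); (5,8,d); (6,0,d); (9,3,d)
final:
nodes: 0:m1, 1:m1, 3:m3, 4:m3, 5:m2, 6:m3, 8:m1, 9:m1
edges: (0,3,s); (0,4,s); (5,1,s); (5,8,d); (6,0,d); (9,3,d)


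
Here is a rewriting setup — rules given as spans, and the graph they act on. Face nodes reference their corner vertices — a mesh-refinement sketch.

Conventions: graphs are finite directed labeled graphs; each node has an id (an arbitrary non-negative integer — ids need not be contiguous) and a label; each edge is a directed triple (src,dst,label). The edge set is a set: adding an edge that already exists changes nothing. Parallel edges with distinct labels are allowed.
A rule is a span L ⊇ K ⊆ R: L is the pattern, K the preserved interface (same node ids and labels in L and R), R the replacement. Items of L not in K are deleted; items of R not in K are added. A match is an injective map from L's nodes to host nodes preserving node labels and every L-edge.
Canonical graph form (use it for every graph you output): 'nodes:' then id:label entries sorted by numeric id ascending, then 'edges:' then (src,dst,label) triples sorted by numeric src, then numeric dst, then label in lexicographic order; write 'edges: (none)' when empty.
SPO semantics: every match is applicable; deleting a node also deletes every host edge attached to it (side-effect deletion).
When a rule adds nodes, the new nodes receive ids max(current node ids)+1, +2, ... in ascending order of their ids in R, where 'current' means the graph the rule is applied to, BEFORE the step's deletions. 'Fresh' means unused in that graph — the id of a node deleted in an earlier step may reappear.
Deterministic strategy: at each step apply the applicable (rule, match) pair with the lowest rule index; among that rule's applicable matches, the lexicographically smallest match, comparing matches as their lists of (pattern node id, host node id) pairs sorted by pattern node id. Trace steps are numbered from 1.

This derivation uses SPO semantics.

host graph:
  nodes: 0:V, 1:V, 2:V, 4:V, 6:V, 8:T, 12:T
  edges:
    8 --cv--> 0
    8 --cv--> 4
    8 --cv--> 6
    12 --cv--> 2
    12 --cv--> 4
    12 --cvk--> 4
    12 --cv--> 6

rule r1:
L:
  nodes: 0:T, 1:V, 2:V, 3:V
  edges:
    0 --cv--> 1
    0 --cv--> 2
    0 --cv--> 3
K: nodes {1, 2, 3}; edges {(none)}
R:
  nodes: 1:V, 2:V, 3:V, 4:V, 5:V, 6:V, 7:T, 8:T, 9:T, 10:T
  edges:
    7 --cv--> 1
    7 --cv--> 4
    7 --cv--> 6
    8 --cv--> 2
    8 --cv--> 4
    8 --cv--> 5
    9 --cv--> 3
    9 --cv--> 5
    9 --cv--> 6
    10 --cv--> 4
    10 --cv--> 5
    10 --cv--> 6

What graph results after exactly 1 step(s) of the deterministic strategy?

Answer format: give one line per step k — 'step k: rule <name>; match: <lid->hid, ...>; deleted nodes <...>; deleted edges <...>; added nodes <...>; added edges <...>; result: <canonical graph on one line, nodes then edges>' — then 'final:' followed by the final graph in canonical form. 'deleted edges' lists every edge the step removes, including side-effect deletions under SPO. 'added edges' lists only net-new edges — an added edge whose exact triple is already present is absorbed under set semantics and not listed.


step 1: rule r1; match: 0->8, 1->0, 2->4, 3->6; deleted nodes 8; deleted edges (8,0,cv); (8,4,cv); (8,6,cv); added nodes 13, 14, 15, 16, 17, 18, 19; added edges (16,0,cv); (16,13,cv); (16,15,cv); (17,4,cv); (17,13,cv); (17,14,cv); (18,6,cv); (18,14,cv); (18,15,cv); (19,13,cv); (19,14,cv); (19,15,cv); result: nodes: 0:V, 1:V, 2:V, 4:V, 6:V, 12:T, 13:V, 14:V, 15:V, 16:T, 17:T, 18:T, 19:T edges: (12,2,cv); (12,4,cv); (12,4,cvk); (12,6,cv); (16,0,cv); (16,13,cv); (16,15,cv); (17,4,cv); (17,13,cv); (17,14,cv); (18,6,cv); (18,14,cv); (18,15,cv); (19,13,cv); (19,14,cv); (19,15,cv)
final:
nodes: 0:V, 1:V, 2:V, 4:V, 6:V, 12:T, 13:V, 14:V, 15:V, 16:T, 17:T, 18:T, 19:T
edges: (12,2,cv); (12,4,cv); (12,4,cvk); (12,6,cv); (16,0,cv); (16,13,cv); (16,15,cv); (17,4,cv); (17,13,cv); (17,14,cv); (18,6,cv); (18,14,cv); (18,15,cv); (19,13,cv); (19,14,cv); (19,15,cv)


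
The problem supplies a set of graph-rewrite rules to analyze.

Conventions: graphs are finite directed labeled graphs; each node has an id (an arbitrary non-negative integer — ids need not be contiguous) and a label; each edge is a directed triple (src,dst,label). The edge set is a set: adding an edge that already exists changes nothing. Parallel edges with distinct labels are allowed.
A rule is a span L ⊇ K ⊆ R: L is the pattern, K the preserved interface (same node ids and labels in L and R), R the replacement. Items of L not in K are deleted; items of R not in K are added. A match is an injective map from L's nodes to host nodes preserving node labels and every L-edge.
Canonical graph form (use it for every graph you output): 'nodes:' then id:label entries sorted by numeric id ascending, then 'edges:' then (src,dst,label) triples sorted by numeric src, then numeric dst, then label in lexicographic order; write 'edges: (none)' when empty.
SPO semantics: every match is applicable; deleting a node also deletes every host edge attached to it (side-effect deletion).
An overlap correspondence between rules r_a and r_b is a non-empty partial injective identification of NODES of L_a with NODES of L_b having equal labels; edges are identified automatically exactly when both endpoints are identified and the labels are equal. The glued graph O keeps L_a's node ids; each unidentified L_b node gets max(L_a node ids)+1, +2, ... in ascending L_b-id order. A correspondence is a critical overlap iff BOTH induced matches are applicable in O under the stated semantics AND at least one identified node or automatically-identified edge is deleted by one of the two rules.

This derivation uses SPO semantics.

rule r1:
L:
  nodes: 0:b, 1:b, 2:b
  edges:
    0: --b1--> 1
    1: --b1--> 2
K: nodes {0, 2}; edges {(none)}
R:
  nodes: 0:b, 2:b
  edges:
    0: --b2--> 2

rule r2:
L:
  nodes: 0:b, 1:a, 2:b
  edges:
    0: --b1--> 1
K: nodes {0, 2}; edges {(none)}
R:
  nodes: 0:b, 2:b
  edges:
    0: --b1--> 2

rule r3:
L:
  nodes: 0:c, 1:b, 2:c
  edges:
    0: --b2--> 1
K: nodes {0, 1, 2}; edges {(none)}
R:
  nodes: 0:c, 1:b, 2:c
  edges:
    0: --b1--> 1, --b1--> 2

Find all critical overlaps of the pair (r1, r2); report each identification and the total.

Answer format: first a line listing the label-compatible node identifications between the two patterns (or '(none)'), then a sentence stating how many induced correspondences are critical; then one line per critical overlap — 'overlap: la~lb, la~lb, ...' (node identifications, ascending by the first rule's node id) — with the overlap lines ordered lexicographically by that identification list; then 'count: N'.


label-compatible node identifications between L(r1) and L(r2): 0~0, 0~2, 1~0, 1~2, 2~0, 2~2
6 of the induced correspondences are critical overlaps of r1 and r2.
overlap: 0~0, 1~2
overlap: 0~2, 1~0
overlap: 1~0
overlap: 1~0, 2~2
overlap: 1~2
overlap: 1~2, 2~0
count: 6


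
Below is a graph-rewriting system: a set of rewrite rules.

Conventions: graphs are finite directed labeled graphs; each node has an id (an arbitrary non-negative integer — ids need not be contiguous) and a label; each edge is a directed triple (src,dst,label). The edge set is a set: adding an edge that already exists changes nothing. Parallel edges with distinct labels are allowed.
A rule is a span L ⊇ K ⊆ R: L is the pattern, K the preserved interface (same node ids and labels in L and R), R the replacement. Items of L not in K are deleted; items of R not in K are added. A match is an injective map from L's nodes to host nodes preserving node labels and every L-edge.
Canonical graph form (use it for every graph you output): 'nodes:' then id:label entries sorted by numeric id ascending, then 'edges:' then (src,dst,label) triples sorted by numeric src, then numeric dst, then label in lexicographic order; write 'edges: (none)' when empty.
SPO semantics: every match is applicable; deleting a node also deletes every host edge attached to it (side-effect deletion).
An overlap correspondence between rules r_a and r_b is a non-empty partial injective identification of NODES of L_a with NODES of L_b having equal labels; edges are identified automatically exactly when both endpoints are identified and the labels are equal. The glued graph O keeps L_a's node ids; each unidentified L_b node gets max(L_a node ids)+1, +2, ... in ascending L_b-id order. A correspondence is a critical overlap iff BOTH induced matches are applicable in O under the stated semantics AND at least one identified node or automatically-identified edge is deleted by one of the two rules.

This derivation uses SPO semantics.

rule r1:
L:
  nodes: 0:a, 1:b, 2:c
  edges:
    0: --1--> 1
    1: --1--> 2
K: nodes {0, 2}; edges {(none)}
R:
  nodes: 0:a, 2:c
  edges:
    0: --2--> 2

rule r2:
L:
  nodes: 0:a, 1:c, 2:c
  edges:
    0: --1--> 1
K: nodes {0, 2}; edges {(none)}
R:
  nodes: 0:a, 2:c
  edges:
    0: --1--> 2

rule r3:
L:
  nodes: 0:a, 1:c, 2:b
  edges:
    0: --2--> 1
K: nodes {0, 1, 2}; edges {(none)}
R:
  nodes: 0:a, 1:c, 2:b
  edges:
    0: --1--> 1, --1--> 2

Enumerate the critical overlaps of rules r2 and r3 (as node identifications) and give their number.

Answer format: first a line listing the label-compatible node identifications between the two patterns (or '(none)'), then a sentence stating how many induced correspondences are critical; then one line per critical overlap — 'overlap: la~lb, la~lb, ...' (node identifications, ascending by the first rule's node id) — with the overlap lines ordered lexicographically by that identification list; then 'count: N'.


label-compatible node identifications between L(r2) and L(r3): 0~0, 1~1, 2~1
2 of the induced correspondences are critical overlaps of r2 and r3.
overlap: 0~0, 1~1
overlap: 1~1
count: 2


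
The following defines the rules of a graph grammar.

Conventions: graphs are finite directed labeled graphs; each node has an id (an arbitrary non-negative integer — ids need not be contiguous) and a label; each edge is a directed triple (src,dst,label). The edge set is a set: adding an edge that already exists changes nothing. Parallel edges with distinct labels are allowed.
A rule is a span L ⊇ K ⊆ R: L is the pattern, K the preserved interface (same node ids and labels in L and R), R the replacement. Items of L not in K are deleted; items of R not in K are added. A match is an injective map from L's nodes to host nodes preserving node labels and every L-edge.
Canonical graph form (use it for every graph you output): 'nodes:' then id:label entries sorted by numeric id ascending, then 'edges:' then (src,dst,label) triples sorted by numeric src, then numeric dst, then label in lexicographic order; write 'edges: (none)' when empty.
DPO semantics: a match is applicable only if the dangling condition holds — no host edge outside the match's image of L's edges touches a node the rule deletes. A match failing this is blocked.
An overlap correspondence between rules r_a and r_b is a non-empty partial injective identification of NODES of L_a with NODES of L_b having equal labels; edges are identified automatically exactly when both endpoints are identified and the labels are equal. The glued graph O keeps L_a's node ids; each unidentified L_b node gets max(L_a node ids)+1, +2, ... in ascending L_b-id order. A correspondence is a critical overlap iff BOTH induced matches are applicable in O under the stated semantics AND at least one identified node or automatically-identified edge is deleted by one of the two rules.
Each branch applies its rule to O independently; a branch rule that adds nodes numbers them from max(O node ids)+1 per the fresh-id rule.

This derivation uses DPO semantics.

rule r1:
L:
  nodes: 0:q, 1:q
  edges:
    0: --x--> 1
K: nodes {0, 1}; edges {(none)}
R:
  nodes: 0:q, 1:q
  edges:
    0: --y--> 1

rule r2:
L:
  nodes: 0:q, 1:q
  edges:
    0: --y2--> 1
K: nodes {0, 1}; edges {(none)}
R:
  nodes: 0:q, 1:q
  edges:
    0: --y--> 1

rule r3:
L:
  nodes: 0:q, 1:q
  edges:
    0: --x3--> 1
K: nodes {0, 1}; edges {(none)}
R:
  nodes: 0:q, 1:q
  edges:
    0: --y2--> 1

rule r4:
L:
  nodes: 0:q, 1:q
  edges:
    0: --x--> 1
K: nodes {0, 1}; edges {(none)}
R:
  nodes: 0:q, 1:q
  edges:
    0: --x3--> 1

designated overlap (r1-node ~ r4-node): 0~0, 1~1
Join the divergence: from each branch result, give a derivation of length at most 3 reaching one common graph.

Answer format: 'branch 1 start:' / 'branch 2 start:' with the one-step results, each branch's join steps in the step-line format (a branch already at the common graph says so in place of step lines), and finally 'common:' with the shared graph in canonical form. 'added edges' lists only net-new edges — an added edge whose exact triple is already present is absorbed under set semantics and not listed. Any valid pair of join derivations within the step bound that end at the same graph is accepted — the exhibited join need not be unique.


branch 1 start:
nodes: 0:q, 1:q
edges: (0,1,y)
branch 2 start:
nodes: 0:q, 1:q
edges: (0,1,x3)
branch 1: already at the common graph (0 steps)
branch 2 step 1: rule r3; match: 0->0, 1->1; deleted nodes (none); deleted edges (0,1,x3); added nodes (none); added edges (0,1,y2); result: nodes: 0:q, 1:q edges: (0,1,y2)
branch 2 step 2: rule r2; match: 0->0, 1->1; deleted nodes (none); deleted edges (0,1,y2); added nodes (none); added edges (0,1,y); result: nodes: 0:q, 1:q edges: (0,1,y)
common:
nodes: 0:q, 1:q
edges: (0,1,y)
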